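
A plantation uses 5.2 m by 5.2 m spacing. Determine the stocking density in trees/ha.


N = 10000 / 5.2^2 = 10000 / 27.04 = 369.822 ≈ 370 trees/ha

370 trees/ha


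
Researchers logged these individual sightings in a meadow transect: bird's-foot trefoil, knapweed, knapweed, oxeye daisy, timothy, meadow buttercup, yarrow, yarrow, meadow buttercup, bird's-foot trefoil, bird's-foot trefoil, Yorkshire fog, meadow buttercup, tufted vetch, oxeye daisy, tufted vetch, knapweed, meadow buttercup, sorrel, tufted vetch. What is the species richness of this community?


Total individuals logged = 20
Distinct species (count of individuals): bird's-foot trefoil (3), knapweed (3), oxeye daisy (2), timothy (1), meadow buttercup (4), yarrow (2), Yorkshire fog (1), tufted vetch (3), sorrel (1)
Species richness = number of distinct species = 9

9


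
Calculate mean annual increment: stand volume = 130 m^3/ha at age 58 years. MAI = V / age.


MAI = 130 / 58 = 2.2414 ≈ 2.24 m^3/ha/yr

2.24 m^3/ha/yr


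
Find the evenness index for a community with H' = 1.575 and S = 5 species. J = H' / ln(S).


ln(5) = 1.60944
J = H' / ln(S) = 1.575 / 1.60944 = 0.978601 ≈ 0.9786

0.9786


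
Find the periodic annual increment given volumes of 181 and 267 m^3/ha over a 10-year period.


PAI = (V2 - V1) / period = (267 - 181) / 10 = 86 / 10 = 8.60 m^3/ha/yr

8.60 m^3/ha/yr


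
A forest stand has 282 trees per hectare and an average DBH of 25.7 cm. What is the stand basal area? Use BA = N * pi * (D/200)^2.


(D/200)^2 = (25.7/200)^2 = 0.1285^2 = 0.01651225
Individual BA = 3.141593 * 0.01651225 = 0.0518748 m^2
Stand BA = 282 * 0.0518748 = 14.6287 ≈ 14.63 m^2/ha

14.63 m^2/ha


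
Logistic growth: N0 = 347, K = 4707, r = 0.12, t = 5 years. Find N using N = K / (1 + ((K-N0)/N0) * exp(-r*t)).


(K - N0)/N0 = (4707 - 347)/347 = 4360/347 = 12.5648
r*t = 0.12 * 5 = 0.6; exp(-0.6) = 0.548812
12.5648 * 0.548812 = 6.89571
1 + 6.89571 = 7.89571
N = 4707 / 7.89571 = 596.147 ≈ 596

596


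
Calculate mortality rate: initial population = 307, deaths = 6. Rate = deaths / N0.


Mortality rate = 6 / 307 = 0.019544 ≈ 0.0195

0.0195


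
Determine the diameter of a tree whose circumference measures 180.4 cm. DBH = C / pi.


DBH = C / pi = 180.4 / 3.141593 = 57.4231 ≈ 57.42 cm

57.42 cm


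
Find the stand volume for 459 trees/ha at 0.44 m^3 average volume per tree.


V_stand = 459 * 0.44 = 201.96 ≈ 202.0 m^3/ha

202.0 m^3/ha


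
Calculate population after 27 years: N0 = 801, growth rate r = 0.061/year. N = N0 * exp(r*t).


r*t = 0.061 * 27 = 1.647
exp(1.647) = 5.19138
N = 801 * 5.19138 = 4158.30 ≈ 4158

4158


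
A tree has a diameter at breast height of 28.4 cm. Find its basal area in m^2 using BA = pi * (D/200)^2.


D/200 = 28.4/200 = 0.142 m
(D/200)^2 = 0.142^2 = 0.020164
BA = 3.141593 * 0.020164 = 0.0633471 ≈ 0.0633 m^2

0.0633 m^2


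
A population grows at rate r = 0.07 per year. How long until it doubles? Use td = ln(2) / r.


td = ln(2) / 0.07 = 0.693147 / 0.07 = 9.90210 ≈ 9.9 years

9.9 years


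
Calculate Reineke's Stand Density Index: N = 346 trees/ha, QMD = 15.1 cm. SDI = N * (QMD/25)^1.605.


QMD/25 = 15.1/25 = 0.604
(0.604)^1.605 = exp(1.605 * ln(0.604)) = exp(1.605 * (-0.504181)) = exp(-0.809211) = 0.445209
SDI = 346 * 0.445209 = 154.042 ≈ 154

154


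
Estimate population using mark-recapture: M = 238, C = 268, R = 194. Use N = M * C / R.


N = M * C / R = 238 * 268 / 194 = 63784 / 194 = 328.78 ≈ 329

329 individuals


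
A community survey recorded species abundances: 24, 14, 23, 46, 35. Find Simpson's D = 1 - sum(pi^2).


Total N = 24 + 14 + 23 + 46 + 35 = 142
Per-species terms:
  p = 24/142 = 0.169014; p^2 = 0.169014^2 = 0.028566
  p = 14/142 = 0.098592; p^2 = 0.098592^2 = 0.009720
  p = 23/142 = 0.161972; p^2 = 0.161972^2 = 0.026235
  p = 46/142 = 0.323944; p^2 = 0.323944^2 = 0.104940
  p = 35/142 = 0.246479; p^2 = 0.246479^2 = 0.060752
sum(p^2) = 0.028566 + 0.009720 + 0.026235 + 0.104940 + 0.060752 = 0.230213
D = 1 - 0.230213 = 0.769787 ≈ 0.7698

0.7698


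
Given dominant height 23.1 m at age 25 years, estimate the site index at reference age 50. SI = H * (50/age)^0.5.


50/25 = 2.00000
(2.00000)^0.5 = 1.41421
SI = 23.1 * 1.41421 = 32.6683 ≈ 32.7 m

32.7 m


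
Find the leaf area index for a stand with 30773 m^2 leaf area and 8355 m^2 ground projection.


LAI = 30773 / 8355 = 3.6832 ≈ 3.68

3.68


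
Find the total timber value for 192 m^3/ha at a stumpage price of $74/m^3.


Value = 192 * 74 = $14208/ha

$14208/ha


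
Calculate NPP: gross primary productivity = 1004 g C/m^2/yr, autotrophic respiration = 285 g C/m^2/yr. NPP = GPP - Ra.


NPP = GPP - Ra = 1004 - 285 = 719 g C/m^2/yr

719 g C/m^2/yr


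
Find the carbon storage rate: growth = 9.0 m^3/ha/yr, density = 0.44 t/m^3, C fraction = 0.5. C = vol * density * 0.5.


C = 9.0 * 0.44 * 0.5 = 1.98 t C/ha/yr

1.98 t C/ha/yr


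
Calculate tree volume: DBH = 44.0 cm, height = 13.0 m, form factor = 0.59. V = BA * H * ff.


(D/200)^2 = (44.0/200)^2 = 0.22^2 = 0.0484
BA = 3.141593 * 0.0484 = 0.152053 m^2
V = 0.152053 * 13.0 * 0.59 = 1.16625 ≈ 1.166 m^3

1.166 m^3


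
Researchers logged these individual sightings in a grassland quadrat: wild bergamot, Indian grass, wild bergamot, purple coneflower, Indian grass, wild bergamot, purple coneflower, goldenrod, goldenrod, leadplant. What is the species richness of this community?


Total individuals logged = 10
Distinct species (count of individuals): wild bergamot (3), Indian grass (2), purple coneflower (2), goldenrod (2), leadplant (1)
Species richness = number of distinct species = 5

5


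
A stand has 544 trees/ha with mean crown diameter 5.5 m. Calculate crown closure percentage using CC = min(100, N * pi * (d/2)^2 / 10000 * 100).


(d/2)^2 = (5.5/2)^2 = 2.75^2 = 7.5625
Crown area = 3.141593 * 7.5625 = 23.7583 m^2
N * area / 10000 * 100 = 544 * 23.7583 / 10000 * 100 = 129.245
CC = min(100, 129.245) = 100%

100%


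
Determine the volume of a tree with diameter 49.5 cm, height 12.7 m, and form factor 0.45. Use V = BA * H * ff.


(D/200)^2 = (49.5/200)^2 = 0.2475^2 = 0.06125625
BA = 3.141593 * 0.06125625 = 0.192442 m^2
V = 0.192442 * 12.7 * 0.45 = 1.09981 ≈ 1.100 m^3

1.100 m^3


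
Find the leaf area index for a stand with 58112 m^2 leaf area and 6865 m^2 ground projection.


LAI = 58112 / 6865 = 8.46497 ≈ 8.46

8.46


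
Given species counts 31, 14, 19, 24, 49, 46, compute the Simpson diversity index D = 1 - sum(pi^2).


Total N = 31 + 14 + 19 + 24 + 49 + 46 = 183
Per-species terms:
  p = 31/183 = 0.169399; p^2 = 0.169399^2 = 0.028696
  p = 14/183 = 0.076503; p^2 = 0.076503^2 = 0.005853
  p = 19/183 = 0.103825; p^2 = 0.103825^2 = 0.010780
  p = 24/183 = 0.131148; p^2 = 0.131148^2 = 0.017200
  p = 49/183 = 0.267760; p^2 = 0.267760^2 = 0.071695
  p = 46/183 = 0.251366; p^2 = 0.251366^2 = 0.063185
sum(p^2) = 0.028696 + 0.005853 + 0.010780 + 0.017200 + 0.071695 + 0.063185 = 0.197409
D = 1 - 0.197409 = 0.802591 ≈ 0.8026

0.8026


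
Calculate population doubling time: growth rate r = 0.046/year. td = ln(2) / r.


td = ln(2) / 0.046 = 0.693147 / 0.046 = 15.0684 ≈ 15.1 years

15.1 years


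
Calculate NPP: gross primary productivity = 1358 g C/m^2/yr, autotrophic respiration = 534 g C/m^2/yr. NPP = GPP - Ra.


NPP = GPP - Ra = 1358 - 534 = 824 g C/m^2/yr

824 g C/m^2/yr


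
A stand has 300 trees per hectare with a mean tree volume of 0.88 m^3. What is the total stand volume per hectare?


V_stand = 300 * 0.88 = 264.0 m^3/ha

264.0 m^3/ha


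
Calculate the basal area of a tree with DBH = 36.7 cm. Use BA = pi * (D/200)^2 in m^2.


D/200 = 36.7/200 = 0.1835 m
(D/200)^2 = 0.1835^2 = 0.03367225
BA = 3.141593 * 0.03367225 = 0.105785 ≈ 0.1058 m^2

0.1058 m^2


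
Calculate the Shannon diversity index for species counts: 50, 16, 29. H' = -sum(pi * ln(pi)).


Total N = 50 + 16 + 29 = 95
Per-species terms:
  p = 50/95 = 0.526316; ln(p) = -0.641853; p*ln(p) = 0.526316 * (-0.641853) = -0.337818
  p = 16/95 = 0.168421; ln(p) = -1.781288; p*ln(p) = 0.168421 * (-1.781288) = -0.300006
  p = 29/95 = 0.305263; ln(p) = -1.186582; p*ln(p) = 0.305263 * (-1.186582) = -0.362220
sum(p*ln(p)) = (-0.337818) + (-0.300006) + (-0.362220) = -1.000044
H' = -(-1.000044) = 1.000044 ≈ 1.0000

1.0000


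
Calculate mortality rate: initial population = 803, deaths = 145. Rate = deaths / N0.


Mortality rate = 145 / 803 = 0.180573 ≈ 0.1806

0.1806


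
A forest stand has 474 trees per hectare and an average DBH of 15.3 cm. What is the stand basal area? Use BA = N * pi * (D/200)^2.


(D/200)^2 = (15.3/200)^2 = 0.0765^2 = 0.00585225
Individual BA = 3.141593 * 0.00585225 = 0.0183854 m^2
Stand BA = 474 * 0.0183854 = 8.71468 ≈ 8.71 m^2/ha

8.71 m^2/ha


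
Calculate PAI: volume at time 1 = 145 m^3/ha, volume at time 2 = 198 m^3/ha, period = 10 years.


PAI = (V2 - V1) / period = (198 - 145) / 10 = 53 / 10 = 5.30 m^3/ha/yr

5.30 m^3/ha/yr


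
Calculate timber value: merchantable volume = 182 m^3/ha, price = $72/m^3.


Value = 182 * 72 = $13104/ha

$13104/ha


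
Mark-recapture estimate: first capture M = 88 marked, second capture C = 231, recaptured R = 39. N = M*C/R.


N = M * C / R = 88 * 231 / 39 = 20328 / 39 = 521.23 ≈ 521

521 individuals


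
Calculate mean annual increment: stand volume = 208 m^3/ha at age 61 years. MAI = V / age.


MAI = 208 / 61 = 3.4098 ≈ 3.41 m^3/ha/yr

3.41 m^3/ha/yr


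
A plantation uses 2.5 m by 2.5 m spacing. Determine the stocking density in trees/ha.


N = 10000 / 2.5^2 = 10000 / 6.25 = 1600.00 ≈ 1600 trees/ha

1600 trees/ha


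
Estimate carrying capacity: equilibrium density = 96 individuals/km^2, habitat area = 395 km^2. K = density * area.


K = 96 * 395 = 37920 individuals

37920 individuals


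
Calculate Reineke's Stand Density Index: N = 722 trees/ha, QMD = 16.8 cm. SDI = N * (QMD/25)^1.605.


QMD/25 = 16.8/25 = 0.672
(0.672)^1.605 = exp(1.605 * ln(0.672)) = exp(1.605 * (-0.397497)) = exp(-0.637983) = 0.528357
SDI = 722 * 0.528357 = 381.474 ≈ 381

381


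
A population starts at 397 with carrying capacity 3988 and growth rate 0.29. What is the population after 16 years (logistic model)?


(K - N0)/N0 = (3988 - 397)/397 = 3591/397 = 9.04534
r*t = 0.29 * 16 = 4.64; exp(-4.64) = 0.00965770
9.04534 * 0.00965770 = 0.0873572
1 + 0.0873572 = 1.08736
N = 3988 / 1.08736 = 3667.60 ≈ 3668

3668


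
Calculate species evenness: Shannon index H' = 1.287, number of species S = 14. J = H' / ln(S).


ln(14) = 2.63906
J = H' / ln(S) = 1.287 / 2.63906 = 0.487674 ≈ 0.4877

0.4877


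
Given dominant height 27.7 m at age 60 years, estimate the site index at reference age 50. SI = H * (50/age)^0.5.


50/60 = 0.833333
(0.833333)^0.5 = 0.912871
SI = 27.7 * 0.912871 = 25.2865 ≈ 25.3 m

25.3 m


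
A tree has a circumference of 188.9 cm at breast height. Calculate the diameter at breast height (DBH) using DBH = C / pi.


DBH = C / pi = 188.9 / 3.141593 = 60.1287 ≈ 60.13 cm

60.13 cm


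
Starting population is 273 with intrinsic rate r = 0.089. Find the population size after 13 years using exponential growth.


r*t = 0.089 * 13 = 1.157
exp(1.157) = 3.18038
N = 273 * 3.18038 = 868.244 ≈ 868

868


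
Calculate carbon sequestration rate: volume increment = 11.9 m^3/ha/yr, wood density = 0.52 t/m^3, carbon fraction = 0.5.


C = 11.9 * 0.52 * 0.5 = 3.094 ≈ 3.09 t C/ha/yr

3.09 t C/ha/yr


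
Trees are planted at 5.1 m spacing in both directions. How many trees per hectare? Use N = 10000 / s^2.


N = 10000 / 5.1^2 = 10000 / 26.01 = 384.468 ≈ 384 trees/ha

384 trees/ha


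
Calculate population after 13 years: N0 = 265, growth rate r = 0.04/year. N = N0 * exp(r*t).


r*t = 0.04 * 13 = 0.52
exp(0.52) = 1.68203
N = 265 * 1.68203 = 445.738 ≈ 446

446


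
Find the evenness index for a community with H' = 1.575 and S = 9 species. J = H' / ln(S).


ln(9) = 2.19722
J = H' / ln(S) = 1.575 / 2.19722 = 0.716815 ≈ 0.7168

0.7168


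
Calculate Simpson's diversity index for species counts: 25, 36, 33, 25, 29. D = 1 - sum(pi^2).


Total N = 25 + 36 + 33 + 25 + 29 = 148
Per-species terms:
  p = 25/148 = 0.168919; p^2 = 0.168919^2 = 0.028534
  p = 36/148 = 0.243243; p^2 = 0.243243^2 = 0.059167
  p = 33/148 = 0.222973; p^2 = 0.222973^2 = 0.049717
  p = 25/148 = 0.168919; p^2 = 0.168919^2 = 0.028534
  p = 29/148 = 0.195946; p^2 = 0.195946^2 = 0.038395
sum(p^2) = 0.028534 + 0.059167 + 0.049717 + 0.028534 + 0.038395 = 0.204347
D = 1 - 0.204347 = 0.795653 ≈ 0.7957

0.7957


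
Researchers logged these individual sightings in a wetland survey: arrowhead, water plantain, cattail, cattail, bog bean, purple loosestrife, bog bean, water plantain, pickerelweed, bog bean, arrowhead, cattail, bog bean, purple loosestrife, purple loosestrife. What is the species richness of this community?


Total individuals logged = 15
Distinct species (count of individuals): arrowhead (2), water plantain (2), cattail (3), bog bean (4), purple loosestrife (3), pickerelweed (1)
Species richness = number of distinct species = 6

6


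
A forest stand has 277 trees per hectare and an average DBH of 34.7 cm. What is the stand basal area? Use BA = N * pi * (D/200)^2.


(D/200)^2 = (34.7/200)^2 = 0.1735^2 = 0.03010225
Individual BA = 3.141593 * 0.03010225 = 0.0945690 m^2
Stand BA = 277 * 0.0945690 = 26.1956 ≈ 26.20 m^2/ha

26.20 m^2/ha


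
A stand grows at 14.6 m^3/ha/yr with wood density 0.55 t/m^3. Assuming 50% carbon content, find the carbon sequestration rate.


C = 14.6 * 0.55 * 0.5 = 4.015 ≈ 4.02 t C/ha/yr

4.02 t C/ha/yr


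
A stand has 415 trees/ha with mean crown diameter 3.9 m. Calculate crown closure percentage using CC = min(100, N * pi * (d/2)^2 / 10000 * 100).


(d/2)^2 = (3.9/2)^2 = 1.95^2 = 3.8025
Crown area = 3.141593 * 3.8025 = 11.9459 m^2
N * area / 10000 * 100 = 415 * 11.9459 / 10000 * 100 = 49.5755
CC = min(100, 49.5755) = 49.5755 ≈ 49.6%

49.6%


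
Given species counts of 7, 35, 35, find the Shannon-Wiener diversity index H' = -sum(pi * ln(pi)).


Total N = 7 + 35 + 35 = 77
Per-species terms:
  p = 7/77 = 0.090909; ln(p) = -2.397896; p*ln(p) = 0.090909 * (-2.397896) = -0.217990
  p = 35/77 = 0.454545; ln(p) = -0.788458; p*ln(p) = 0.454545 * (-0.788458) = -0.358390
  p = 35/77 = 0.454545; ln(p) = -0.788458; p*ln(p) = 0.454545 * (-0.788458) = -0.358390
sum(p*ln(p)) = (-0.217990) + (-0.358390) + (-0.358390) = -0.934770
H' = -(-0.934770) = 0.934770 ≈ 0.9348

0.9348


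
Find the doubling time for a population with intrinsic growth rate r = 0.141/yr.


td = ln(2) / 0.141 = 0.693147 / 0.141 = 4.91594 ≈ 4.9 years

4.9 years


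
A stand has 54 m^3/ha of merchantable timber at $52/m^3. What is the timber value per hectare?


Value = 54 * 52 = $2808/ha

$2808/ha


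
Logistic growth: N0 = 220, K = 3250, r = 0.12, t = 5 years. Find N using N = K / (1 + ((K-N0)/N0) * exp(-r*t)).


(K - N0)/N0 = (3250 - 220)/220 = 3030/220 = 13.7727
r*t = 0.12 * 5 = 0.6; exp(-0.6) = 0.548812
13.7727 * 0.548812 = 7.55862
1 + 7.55862 = 8.55862
N = 3250 / 8.55862 = 379.734 ≈ 380

380


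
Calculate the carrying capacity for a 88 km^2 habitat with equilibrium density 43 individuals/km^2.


K = 43 * 88 = 3784 individuals

3784 individuals


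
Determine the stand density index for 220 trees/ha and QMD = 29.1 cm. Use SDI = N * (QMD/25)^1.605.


QMD/25 = 29.1/25 = 1.164
(1.164)^1.605 = exp(1.605 * ln(1.164)) = exp(1.605 * 0.151862) = exp(0.243739) = 1.27601
SDI = 220 * 1.27601 = 280.722 ≈ 281

281


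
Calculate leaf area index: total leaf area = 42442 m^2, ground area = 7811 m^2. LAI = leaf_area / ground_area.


LAI = 42442 / 7811 = 5.4336 ≈ 5.43

5.43


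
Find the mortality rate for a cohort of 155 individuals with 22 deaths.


Mortality rate = 22 / 155 = 0.141935 ≈ 0.1419

0.1419


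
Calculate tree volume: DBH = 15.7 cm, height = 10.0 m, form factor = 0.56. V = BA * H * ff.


(D/200)^2 = (15.7/200)^2 = 0.0785^2 = 0.00616225
BA = 3.141593 * 0.00616225 = 0.0193593 m^2
V = 0.0193593 * 10.0 * 0.56 = 0.108412 ≈ 0.108 m^3

0.108 m^3


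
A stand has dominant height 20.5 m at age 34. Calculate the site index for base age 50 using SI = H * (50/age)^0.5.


50/34 = 1.47059
(1.47059)^0.5 = 1.21268
SI = 20.5 * 1.21268 = 24.8599 ≈ 24.9 m

24.9 m


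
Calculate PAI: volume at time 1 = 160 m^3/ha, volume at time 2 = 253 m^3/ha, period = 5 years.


PAI = (V2 - V1) / period = (253 - 160) / 5 = 93 / 5 = 18.60 m^3/ha/yr

18.60 m^3/ha/yr


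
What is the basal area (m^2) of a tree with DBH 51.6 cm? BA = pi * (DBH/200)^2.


D/200 = 51.6/200 = 0.258 m
(D/200)^2 = 0.258^2 = 0.066564
BA = 3.141593 * 0.066564 = 0.209117 ≈ 0.2091 m^2

0.2091 m^2


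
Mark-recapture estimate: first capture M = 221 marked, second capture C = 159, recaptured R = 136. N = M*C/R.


N = M * C / R = 221 * 159 / 136 = 35139 / 136 = 258.38 ≈ 258

258 individuals


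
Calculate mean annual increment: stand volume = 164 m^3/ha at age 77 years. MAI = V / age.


MAI = 164 / 77 = 2.1299 ≈ 2.13 m^3/ha/yr

2.13 m^3/ha/yr


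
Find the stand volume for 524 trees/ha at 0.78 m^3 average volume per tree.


V_stand = 524 * 0.78 = 408.72 ≈ 408.7 m^3/ha

408.7 m^3/ha


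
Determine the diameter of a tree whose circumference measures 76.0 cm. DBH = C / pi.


DBH = C / pi = 76.0 / 3.141593 = 24.1915 ≈ 24.19 cm

24.19 cm


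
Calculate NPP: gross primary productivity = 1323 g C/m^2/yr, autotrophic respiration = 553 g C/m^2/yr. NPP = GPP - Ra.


NPP = GPP - Ra = 1323 - 553 = 770 g C/m^2/yr

770 g C/m^2/yr


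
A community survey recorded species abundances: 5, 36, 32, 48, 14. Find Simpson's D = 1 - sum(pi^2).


Total N = 5 + 36 + 32 + 48 + 14 = 135
Per-species terms:
  p = 5/135 = 0.037037; p^2 = 0.037037^2 = 0.001372
  p = 36/135 = 0.266667; p^2 = 0.266667^2 = 0.071111
  p = 32/135 = 0.237037; p^2 = 0.237037^2 = 0.056187
  p = 48/135 = 0.355556; p^2 = 0.355556^2 = 0.126420
  p = 14/135 = 0.103704; p^2 = 0.103704^2 = 0.010755
sum(p^2) = 0.001372 + 0.071111 + 0.056187 + 0.126420 + 0.010755 = 0.265845
D = 1 - 0.265845 = 0.734155 ≈ 0.7342

0.7342


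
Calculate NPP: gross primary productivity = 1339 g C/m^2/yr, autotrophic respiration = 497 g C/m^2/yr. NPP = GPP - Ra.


NPP = GPP - Ra = 1339 - 497 = 842 g C/m^2/yr

842 g C/m^2/yr


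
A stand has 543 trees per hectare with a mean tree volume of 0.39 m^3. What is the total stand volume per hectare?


V_stand = 543 * 0.39 = 211.77 ≈ 211.8 m^3/ha

211.8 m^3/ha


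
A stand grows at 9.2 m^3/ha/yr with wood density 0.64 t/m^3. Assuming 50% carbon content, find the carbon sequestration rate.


C = 9.2 * 0.64 * 0.5 = 2.944 ≈ 2.94 t C/ha/yr

2.94 t C/ha/yr


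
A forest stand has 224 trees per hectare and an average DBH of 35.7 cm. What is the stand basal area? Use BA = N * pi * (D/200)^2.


(D/200)^2 = (35.7/200)^2 = 0.1785^2 = 0.03186225
Individual BA = 3.141593 * 0.03186225 = 0.100098 m^2
Stand BA = 224 * 0.100098 = 22.4220 ≈ 22.42 m^2/ha

22.42 m^2/ha


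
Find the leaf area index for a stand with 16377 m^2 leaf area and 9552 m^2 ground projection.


LAI = 16377 / 9552 = 1.7145 ≈ 1.71

1.71


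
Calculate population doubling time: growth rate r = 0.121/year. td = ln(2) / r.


td = ln(2) / 0.121 = 0.693147 / 0.121 = 5.72849 ≈ 5.7 years

5.7 years


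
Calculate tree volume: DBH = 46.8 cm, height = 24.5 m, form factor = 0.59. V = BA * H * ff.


(D/200)^2 = (46.8/200)^2 = 0.234^2 = 0.054756
BA = 3.141593 * 0.054756 = 0.172021 m^2
V = 0.172021 * 24.5 * 0.59 = 2.48656 ≈ 2.487 m^3

2.487 m^3


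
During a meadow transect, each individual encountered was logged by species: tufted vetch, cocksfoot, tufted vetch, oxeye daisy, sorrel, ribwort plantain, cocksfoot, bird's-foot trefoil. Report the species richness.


Total individuals logged = 8
Distinct species (count of individuals): tufted vetch (2), cocksfoot (2), oxeye daisy (1), sorrel (1), ribwort plantain (1), bird's-foot trefoil (1)
Species richness = number of distinct species = 6

6


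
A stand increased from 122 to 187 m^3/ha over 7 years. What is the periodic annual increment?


PAI = (V2 - V1) / period = (187 - 122) / 7 = 65 / 7 = 9.2857 ≈ 9.29 m^3/ha/yr

9.29 m^3/ha/yr


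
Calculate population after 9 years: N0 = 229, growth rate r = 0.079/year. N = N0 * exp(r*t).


r*t = 0.079 * 9 = 0.711
exp(0.711) = 2.03603
N = 229 * 2.03603 = 466.251 ≈ 466

466


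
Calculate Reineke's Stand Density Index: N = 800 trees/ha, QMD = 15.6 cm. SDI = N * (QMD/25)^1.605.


QMD/25 = 15.6/25 = 0.624
(0.624)^1.605 = exp(1.605 * ln(0.624)) = exp(1.605 * (-0.471605)) = exp(-0.756926) = 0.469106
SDI = 800 * 0.469106 = 375.285 ≈ 375

375


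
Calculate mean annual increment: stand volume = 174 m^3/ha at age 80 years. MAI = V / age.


MAI = 174 / 80 = 2.1750 ≈ 2.18 m^3/ha/yr

2.18 m^3/ha/yr


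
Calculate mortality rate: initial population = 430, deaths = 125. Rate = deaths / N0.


Mortality rate = 125 / 430 = 0.290698 ≈ 0.2907

0.2907


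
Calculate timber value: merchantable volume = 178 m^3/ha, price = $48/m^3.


Value = 178 * 48 = $8544/ha

$8544/ha


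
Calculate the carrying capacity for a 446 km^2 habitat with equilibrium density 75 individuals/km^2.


K = 75 * 446 = 33450 individuals

33450 individuals


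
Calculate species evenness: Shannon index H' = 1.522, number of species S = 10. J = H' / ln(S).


ln(10) = 2.30259
J = H' / ln(S) = 1.522 / 2.30259 = 0.660995 ≈ 0.6610

0.6610


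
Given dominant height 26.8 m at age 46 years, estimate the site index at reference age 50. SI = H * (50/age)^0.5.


50/46 = 1.08696
(1.08696)^0.5 = 1.04257
SI = 26.8 * 1.04257 = 27.9409 ≈ 27.9 m

27.9 m


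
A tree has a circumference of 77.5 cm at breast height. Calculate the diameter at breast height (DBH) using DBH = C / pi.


DBH = C / pi = 77.5 / 3.141593 = 24.6690 ≈ 24.67 cm

24.67 cm


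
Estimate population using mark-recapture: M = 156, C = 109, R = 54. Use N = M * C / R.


N = M * C / R = 156 * 109 / 54 = 17004 / 54 = 314.89 ≈ 315

315 individuals


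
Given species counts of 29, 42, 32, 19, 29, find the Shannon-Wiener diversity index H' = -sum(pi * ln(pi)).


Total N = 29 + 42 + 32 + 19 + 29 = 151
Per-species terms:
  p = 29/151 = 0.192053; ln(p) = -1.649984; p*ln(p) = 0.192053 * (-1.649984) = -0.316884
  p = 42/151 = 0.278146; ln(p) = -1.279609; p*ln(p) = 0.278146 * (-1.279609) = -0.355918
  p = 32/151 = 0.211921; ln(p) = -1.551542; p*ln(p) = 0.211921 * (-1.551542) = -0.328804
  p = 19/151 = 0.125828; ln(p) = -2.072839; p*ln(p) = 0.125828 * (-2.072839) = -0.260821
  p = 29/151 = 0.192053; ln(p) = -1.649984; p*ln(p) = 0.192053 * (-1.649984) = -0.316884
sum(p*ln(p)) = (-0.316884) + (-0.355918) + (-0.328804) + (-0.260821) + (-0.316884) = -1.579311
H' = -(-1.579311) = 1.579311 ≈ 1.5793

1.5793


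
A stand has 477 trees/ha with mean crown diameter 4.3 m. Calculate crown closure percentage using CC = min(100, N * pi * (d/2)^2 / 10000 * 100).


(d/2)^2 = (4.3/2)^2 = 2.15^2 = 4.6225
Crown area = 3.141593 * 4.6225 = 14.5220 m^2
N * area / 10000 * 100 = 477 * 14.5220 / 10000 * 100 = 69.2699
CC = min(100, 69.2699) = 69.2699 ≈ 69.3%

69.3%


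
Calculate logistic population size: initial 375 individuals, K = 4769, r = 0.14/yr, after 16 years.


(K - N0)/N0 = (4769 - 375)/375 = 4394/375 = 11.7173
r*t = 0.14 * 16 = 2.24; exp(-2.24) = 0.106459
11.7173 * 0.106459 = 1.24741
1 + 1.24741 = 2.24741
N = 4769 / 2.24741 = 2122.00 ≈ 2122

2122


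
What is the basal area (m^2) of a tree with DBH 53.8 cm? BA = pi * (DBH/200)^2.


D/200 = 53.8/200 = 0.269 m
(D/200)^2 = 0.269^2 = 0.072361
BA = 3.141593 * 0.072361 = 0.227329 ≈ 0.2273 m^2

0.2273 m^2


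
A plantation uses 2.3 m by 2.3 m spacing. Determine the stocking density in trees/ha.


N = 10000 / 2.3^2 = 10000 / 5.29 = 1890.36 ≈ 1890 trees/ha

1890 trees/ha


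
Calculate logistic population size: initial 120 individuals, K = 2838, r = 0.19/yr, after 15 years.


(K - N0)/N0 = (2838 - 120)/120 = 2718/120 = 22.6500
r*t = 0.19 * 15 = 2.85; exp(-2.85) = 0.0578443
22.6500 * 0.0578443 = 1.31017
1 + 1.31017 = 2.31017
N = 2838 / 2.31017 = 1228.48 ≈ 1228

1228


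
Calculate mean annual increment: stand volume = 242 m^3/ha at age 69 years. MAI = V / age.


MAI = 242 / 69 = 3.5072 ≈ 3.51 m^3/ha/yr

3.51 m^3/ha/yr


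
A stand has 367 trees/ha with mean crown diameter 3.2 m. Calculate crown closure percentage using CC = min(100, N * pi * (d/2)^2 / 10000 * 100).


(d/2)^2 = (3.2/2)^2 = 1.6^2 = 2.56
Crown area = 3.141593 * 2.56 = 8.04248 m^2
N * area / 10000 * 100 = 367 * 8.04248 / 10000 * 100 = 29.5159
CC = min(100, 29.5159) = 29.5159 ≈ 29.5%

29.5%


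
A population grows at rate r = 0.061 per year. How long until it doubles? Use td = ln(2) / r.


td = ln(2) / 0.061 = 0.693147 / 0.061 = 11.3631 ≈ 11.4 years

11.4 years


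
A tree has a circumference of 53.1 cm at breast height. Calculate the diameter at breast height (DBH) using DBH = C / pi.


DBH = C / pi = 53.1 / 3.141593 = 16.9023 ≈ 16.90 cm

16.90 cm


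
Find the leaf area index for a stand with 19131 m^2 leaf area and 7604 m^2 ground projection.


LAI = 19131 / 7604 = 2.5159 ≈ 2.52

2.52


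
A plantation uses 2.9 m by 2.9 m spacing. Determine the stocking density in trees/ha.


N = 10000 / 2.9^2 = 10000 / 8.41 = 1189.06 ≈ 1189 trees/ha

1189 trees/ha


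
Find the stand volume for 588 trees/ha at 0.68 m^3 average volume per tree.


V_stand = 588 * 0.68 = 399.84 ≈ 399.8 m^3/ha

399.8 m^3/ha


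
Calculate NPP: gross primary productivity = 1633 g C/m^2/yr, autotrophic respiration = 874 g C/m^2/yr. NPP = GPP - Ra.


NPP = GPP - Ra = 1633 - 874 = 759 g C/m^2/yr

759 g C/m^2/yr


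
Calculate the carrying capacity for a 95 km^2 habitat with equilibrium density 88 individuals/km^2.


K = 88 * 95 = 8360 individuals

8360 individuals


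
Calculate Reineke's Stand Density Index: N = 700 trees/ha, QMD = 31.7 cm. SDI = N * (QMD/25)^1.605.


QMD/25 = 31.7/25 = 1.268
(1.268)^1.605 = exp(1.605 * ln(1.268)) = exp(1.605 * 0.237441) = exp(0.381093) = 1.46388
SDI = 700 * 1.46388 = 1024.72 ≈ 1025

1025


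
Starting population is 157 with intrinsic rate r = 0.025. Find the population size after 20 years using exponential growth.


r*t = 0.025 * 20 = 0.5
exp(0.5) = 1.64872
N = 157 * 1.64872 = 258.849 ≈ 259

259


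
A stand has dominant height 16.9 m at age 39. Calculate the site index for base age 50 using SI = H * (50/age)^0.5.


50/39 = 1.28205
(1.28205)^0.5 = 1.13228
SI = 16.9 * 1.13228 = 19.1355 ≈ 19.1 m

19.1 m


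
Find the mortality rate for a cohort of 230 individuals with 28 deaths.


Mortality rate = 28 / 230 = 0.121739 ≈ 0.1217

0.1217


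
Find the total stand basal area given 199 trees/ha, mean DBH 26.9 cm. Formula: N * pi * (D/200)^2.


(D/200)^2 = (26.9/200)^2 = 0.1345^2 = 0.01809025
Individual BA = 3.141593 * 0.01809025 = 0.0568322 m^2
Stand BA = 199 * 0.0568322 = 11.3096 ≈ 11.31 m^2/ha

11.31 m^2/ha


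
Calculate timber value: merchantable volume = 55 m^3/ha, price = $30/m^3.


Value = 55 * 30 = $1650/ha

$1650/ha


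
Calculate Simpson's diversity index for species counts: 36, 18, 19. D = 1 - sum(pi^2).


Total N = 36 + 18 + 19 = 73
Per-species terms:
  p = 36/73 = 0.493151; p^2 = 0.493151^2 = 0.243198
  p = 18/73 = 0.246575; p^2 = 0.246575^2 = 0.060799
  p = 19/73 = 0.260274; p^2 = 0.260274^2 = 0.067743
sum(p^2) = 0.243198 + 0.060799 + 0.067743 = 0.371740
D = 1 - 0.371740 = 0.628260 ≈ 0.6283

0.6283


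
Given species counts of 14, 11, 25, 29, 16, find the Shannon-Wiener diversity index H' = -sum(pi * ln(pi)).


Total N = 14 + 11 + 25 + 29 + 16 = 95
Per-species terms:
  p = 14/95 = 0.147368; ln(p) = -1.914822; p*ln(p) = 0.147368 * (-1.914822) = -0.282183
  p = 11/95 = 0.115789; ln(p) = -2.155986; p*ln(p) = 0.115789 * (-2.155986) = -0.249639
  p = 25/95 = 0.263158; ln(p) = -1.335001; p*ln(p) = 0.263158 * (-1.335001) = -0.351316
  p = 29/95 = 0.305263; ln(p) = -1.186582; p*ln(p) = 0.305263 * (-1.186582) = -0.362220
  p = 16/95 = 0.168421; ln(p) = -1.781288; p*ln(p) = 0.168421 * (-1.781288) = -0.300006
sum(p*ln(p)) = (-0.282183) + (-0.249639) + (-0.351316) + (-0.362220) + (-0.300006) = -1.545364
H' = -(-1.545364) = 1.545364 ≈ 1.5454

1.5454


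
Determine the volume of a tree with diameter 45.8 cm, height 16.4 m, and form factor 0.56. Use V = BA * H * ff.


(D/200)^2 = (45.8/200)^2 = 0.229^2 = 0.052441
BA = 3.141593 * 0.052441 = 0.164748 m^2
V = 0.164748 * 16.4 * 0.56 = 1.51305 ≈ 1.513 m^3

1.513 m^3


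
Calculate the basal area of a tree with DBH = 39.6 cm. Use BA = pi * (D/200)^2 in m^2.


D/200 = 39.6/200 = 0.198 m
(D/200)^2 = 0.198^2 = 0.039204
BA = 3.141593 * 0.039204 = 0.123163 ≈ 0.1232 m^2

0.1232 m^2


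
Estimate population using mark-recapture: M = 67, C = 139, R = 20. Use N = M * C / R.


N = M * C / R = 67 * 139 / 20 = 9313 / 20 = 465.65 ≈ 466

466 individuals


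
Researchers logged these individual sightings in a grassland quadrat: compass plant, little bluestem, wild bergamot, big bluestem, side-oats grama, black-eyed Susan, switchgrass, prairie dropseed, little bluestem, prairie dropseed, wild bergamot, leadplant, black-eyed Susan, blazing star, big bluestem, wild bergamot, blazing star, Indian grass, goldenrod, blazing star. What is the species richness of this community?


Total individuals logged = 20
Distinct species (count of individuals): compass plant (1), little bluestem (2), wild bergamot (3), big bluestem (2), side-oats grama (1), black-eyed Susan (2), switchgrass (1), prairie dropseed (2), leadplant (1), blazing star (3), Indian grass (1), goldenrod (1)
Species richness = number of distinct species = 12

12


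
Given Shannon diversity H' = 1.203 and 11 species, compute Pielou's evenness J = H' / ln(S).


ln(11) = 2.39790
J = H' / ln(S) = 1.203 / 2.39790 = 0.501689 ≈ 0.5017

0.5017


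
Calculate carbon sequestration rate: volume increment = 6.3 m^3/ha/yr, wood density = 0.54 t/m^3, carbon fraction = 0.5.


C = 6.3 * 0.54 * 0.5 = 1.701 ≈ 1.70 t C/ha/yr

1.70 t C/ha/yr


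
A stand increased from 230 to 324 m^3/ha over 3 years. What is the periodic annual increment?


PAI = (V2 - V1) / period = (324 - 230) / 3 = 94 / 3 = 31.3333 ≈ 31.33 m^3/ha/yr

31.33 m^3/ha/yr


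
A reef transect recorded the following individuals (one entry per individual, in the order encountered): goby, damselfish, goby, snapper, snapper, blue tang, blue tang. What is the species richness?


Total individuals logged = 7
Distinct species (count of individuals): goby (2), damselfish (1), snapper (2), blue tang (2)
Species richness = number of distinct species = 4

4


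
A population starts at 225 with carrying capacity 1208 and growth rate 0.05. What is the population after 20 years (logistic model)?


(K - N0)/N0 = (1208 - 225)/225 = 983/225 = 4.36889
r*t = 0.05 * 20 = 1; exp(-1) = 0.367879
4.36889 * 0.367879 = 1.60722
1 + 1.60722 = 2.60722
N = 1208 / 2.60722 = 463.329 ≈ 463

463


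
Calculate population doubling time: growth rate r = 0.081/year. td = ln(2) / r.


td = ln(2) / 0.081 = 0.693147 / 0.081 = 8.55737 ≈ 8.6 years

8.6 years


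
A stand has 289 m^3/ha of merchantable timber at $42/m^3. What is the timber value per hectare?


Value = 289 * 42 = $12138/ha

$12138/ha


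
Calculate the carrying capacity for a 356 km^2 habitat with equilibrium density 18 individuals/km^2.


K = 18 * 356 = 6408 individuals

6408 individuals


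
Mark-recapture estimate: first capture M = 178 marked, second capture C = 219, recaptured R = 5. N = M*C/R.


N = M * C / R = 178 * 219 / 5 = 38982 / 5 = 7796.40 ≈ 7796

7796 individuals


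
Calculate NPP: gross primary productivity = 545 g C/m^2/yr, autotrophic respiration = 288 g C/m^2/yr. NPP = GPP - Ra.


NPP = GPP - Ra = 545 - 288 = 257 g C/m^2/yr

257 g C/m^2/yr


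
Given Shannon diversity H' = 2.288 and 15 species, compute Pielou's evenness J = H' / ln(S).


ln(15) = 2.70805
J = H' / ln(S) = 2.288 / 2.70805 = 0.844888 ≈ 0.8449

0.8449


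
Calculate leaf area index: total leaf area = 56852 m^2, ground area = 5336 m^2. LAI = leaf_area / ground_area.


LAI = 56852 / 5336 = 10.6544 ≈ 10.65

10.65


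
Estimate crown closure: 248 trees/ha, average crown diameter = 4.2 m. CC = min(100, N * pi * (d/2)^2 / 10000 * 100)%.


(d/2)^2 = (4.2/2)^2 = 2.1^2 = 4.41
Crown area = 3.141593 * 4.41 = 13.8544 m^2
N * area / 10000 * 100 = 248 * 13.8544 / 10000 * 100 = 34.3589
CC = min(100, 34.3589) = 34.3589 ≈ 34.4%

34.4%


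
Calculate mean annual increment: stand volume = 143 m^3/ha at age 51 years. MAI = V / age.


MAI = 143 / 51 = 2.8039 ≈ 2.80 m^3/ha/yr

2.80 m^3/ha/yr


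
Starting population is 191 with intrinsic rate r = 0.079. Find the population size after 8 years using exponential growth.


r*t = 0.079 * 8 = 0.632
exp(0.632) = 1.88137
N = 191 * 1.88137 = 359.342 ≈ 359

359


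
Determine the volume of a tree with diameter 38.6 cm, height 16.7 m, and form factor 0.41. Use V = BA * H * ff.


(D/200)^2 = (38.6/200)^2 = 0.193^2 = 0.037249
BA = 3.141593 * 0.037249 = 0.117021 m^2
V = 0.117021 * 16.7 * 0.41 = 0.801243 ≈ 0.801 m^3

0.801 m^3


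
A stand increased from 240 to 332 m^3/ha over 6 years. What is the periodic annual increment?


PAI = (V2 - V1) / period = (332 - 240) / 6 = 92 / 6 = 15.3333 ≈ 15.33 m^3/ha/yr

15.33 m^3/ha/yr


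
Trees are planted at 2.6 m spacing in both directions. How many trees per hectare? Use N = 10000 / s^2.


N = 10000 / 2.6^2 = 10000 / 6.76 = 1479.29 ≈ 1479 trees/ha

1479 trees/ha


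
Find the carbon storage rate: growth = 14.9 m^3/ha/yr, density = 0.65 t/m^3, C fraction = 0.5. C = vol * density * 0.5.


C = 14.9 * 0.65 * 0.5 = 4.8425 ≈ 4.84 t C/ha/yr

4.84 t C/ha/yr


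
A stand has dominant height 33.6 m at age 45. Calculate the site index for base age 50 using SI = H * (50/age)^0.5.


50/45 = 1.11111
(1.11111)^0.5 = 1.05409
SI = 33.6 * 1.05409 = 35.4174 ≈ 35.4 m

35.4 m


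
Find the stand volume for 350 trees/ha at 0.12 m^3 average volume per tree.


V_stand = 350 * 0.12 = 42.0 m^3/ha

42.0 m^3/ha


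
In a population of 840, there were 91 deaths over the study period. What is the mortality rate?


Mortality rate = 91 / 840 = 0.108333 ≈ 0.1083

0.1083


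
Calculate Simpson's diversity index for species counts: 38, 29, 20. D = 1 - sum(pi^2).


Total N = 38 + 29 + 20 = 87
Per-species terms:
  p = 38/87 = 0.436782; p^2 = 0.436782^2 = 0.190779
  p = 29/87 = 0.333333; p^2 = 0.333333^2 = 0.111111
  p = 20/87 = 0.229885; p^2 = 0.229885^2 = 0.052847
sum(p^2) = 0.190779 + 0.111111 + 0.052847 = 0.354737
D = 1 - 0.354737 = 0.645263 ≈ 0.6453

0.6453


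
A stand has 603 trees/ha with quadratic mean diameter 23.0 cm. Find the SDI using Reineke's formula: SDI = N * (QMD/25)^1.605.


QMD/25 = 23.0/25 = 0.92
(0.92)^1.605 = exp(1.605 * ln(0.92)) = exp(1.605 * (-0.0833816)) = exp(-0.133827) = 0.874741
SDI = 603 * 0.874741 = 527.469 ≈ 527

527


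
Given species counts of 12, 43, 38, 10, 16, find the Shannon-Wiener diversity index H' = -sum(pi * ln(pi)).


Total N = 12 + 43 + 38 + 10 + 16 = 119
Per-species terms:
  p = 12/119 = 0.100840; ln(p) = -2.294220; p*ln(p) = 0.100840 * (-2.294220) = -0.231349
  p = 43/119 = 0.361345; ln(p) = -1.017922; p*ln(p) = 0.361345 * (-1.017922) = -0.367821
  p = 38/119 = 0.319328; ln(p) = -1.141536; p*ln(p) = 0.319328 * (-1.141536) = -0.364524
  p = 10/119 = 0.084034; ln(p) = -2.476534; p*ln(p) = 0.084034 * (-2.476534) = -0.208113
  p = 16/119 = 0.134454; ln(p) = -2.006533; p*ln(p) = 0.134454 * (-2.006533) = -0.269786
sum(p*ln(p)) = (-0.231349) + (-0.367821) + (-0.364524) + (-0.208113) + (-0.269786) = -1.441593
H' = -(-1.441593) = 1.441593 ≈ 1.4416

1.4416


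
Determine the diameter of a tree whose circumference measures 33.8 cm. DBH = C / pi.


DBH = C / pi = 33.8 / 3.141593 = 10.7589 ≈ 10.76 cm

10.76 cm


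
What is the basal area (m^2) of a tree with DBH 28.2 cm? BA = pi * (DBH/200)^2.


D/200 = 28.2/200 = 0.141 m
(D/200)^2 = 0.141^2 = 0.019881
BA = 3.141593 * 0.019881 = 0.0624580 ≈ 0.0625 m^2

0.0625 m^2


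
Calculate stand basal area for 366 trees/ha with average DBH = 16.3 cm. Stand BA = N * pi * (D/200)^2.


(D/200)^2 = (16.3/200)^2 = 0.0815^2 = 0.00664225
Individual BA = 3.141593 * 0.00664225 = 0.0208672 m^2
Stand BA = 366 * 0.0208672 = 7.63740 ≈ 7.64 m^2/ha

7.64 m^2/ha


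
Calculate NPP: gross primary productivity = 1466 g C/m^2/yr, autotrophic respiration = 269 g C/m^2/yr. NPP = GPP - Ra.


NPP = GPP - Ra = 1466 - 269 = 1197 g C/m^2/yr

1197 g C/m^2/yr


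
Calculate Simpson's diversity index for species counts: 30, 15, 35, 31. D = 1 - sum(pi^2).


Total N = 30 + 15 + 35 + 31 = 111
Per-species terms:
  p = 30/111 = 0.270270; p^2 = 0.270270^2 = 0.073046
  p = 15/111 = 0.135135; p^2 = 0.135135^2 = 0.018261
  p = 35/111 = 0.315315; p^2 = 0.315315^2 = 0.099424
  p = 31/111 = 0.279279; p^2 = 0.279279^2 = 0.077997
sum(p^2) = 0.073046 + 0.018261 + 0.099424 + 0.077997 = 0.268728
D = 1 - 0.268728 = 0.731272 ≈ 0.7313

0.7313


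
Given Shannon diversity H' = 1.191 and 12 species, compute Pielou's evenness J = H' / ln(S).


ln(12) = 2.48491
J = H' / ln(S) = 1.191 / 2.48491 = 0.479293 ≈ 0.4793

0.4793


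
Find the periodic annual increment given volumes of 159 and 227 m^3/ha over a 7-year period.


PAI = (V2 - V1) / period = (227 - 159) / 7 = 68 / 7 = 9.7143 ≈ 9.71 m^3/ha/yr

9.71 m^3/ha/yr


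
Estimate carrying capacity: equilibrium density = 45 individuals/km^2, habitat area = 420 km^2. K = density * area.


K = 45 * 420 = 18900 individuals

18900 individuals


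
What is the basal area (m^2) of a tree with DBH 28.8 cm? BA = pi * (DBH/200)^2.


D/200 = 28.8/200 = 0.144 m
(D/200)^2 = 0.144^2 = 0.020736
BA = 3.141593 * 0.020736 = 0.0651441 ≈ 0.0651 m^2

0.0651 m^2


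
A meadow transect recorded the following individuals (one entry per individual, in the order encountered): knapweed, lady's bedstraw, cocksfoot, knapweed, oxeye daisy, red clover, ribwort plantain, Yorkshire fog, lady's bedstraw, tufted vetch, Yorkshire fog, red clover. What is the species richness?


Total individuals logged = 12
Distinct species (count of individuals): knapweed (2), lady's bedstraw (2), cocksfoot (1), oxeye daisy (1), red clover (2), ribwort plantain (1), Yorkshire fog (2), tufted vetch (1)
Species richness = number of distinct species = 8

8


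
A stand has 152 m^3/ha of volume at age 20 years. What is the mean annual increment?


MAI = 152 / 20 = 7.60 m^3/ha/yr

7.60 m^3/ha/yr


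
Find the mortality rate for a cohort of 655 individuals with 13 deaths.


Mortality rate = 13 / 655 = 0.019847 ≈ 0.0198

0.0198


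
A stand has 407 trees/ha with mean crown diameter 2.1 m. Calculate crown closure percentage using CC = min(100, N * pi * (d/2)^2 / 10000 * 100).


(d/2)^2 = (2.1/2)^2 = 1.05^2 = 1.1025
Crown area = 3.141593 * 1.1025 = 3.46361 m^2
N * area / 10000 * 100 = 407 * 3.46361 / 10000 * 100 = 14.0969
CC = min(100, 14.0969) = 14.0969 ≈ 14.1%

14.1%


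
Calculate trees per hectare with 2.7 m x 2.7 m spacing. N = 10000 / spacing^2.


N = 10000 / 2.7^2 = 10000 / 7.29 = 1371.74 ≈ 1372 trees/ha

1372 trees/ha


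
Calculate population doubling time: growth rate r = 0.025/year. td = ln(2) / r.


td = ln(2) / 0.025 = 0.693147 / 0.025 = 27.7259 ≈ 27.7 years

27.7 years


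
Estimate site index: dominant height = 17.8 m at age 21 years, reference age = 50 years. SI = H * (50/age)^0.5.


50/21 = 2.38095
(2.38095)^0.5 = 1.54303
SI = 17.8 * 1.54303 = 27.4659 ≈ 27.5 m

27.5 m
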